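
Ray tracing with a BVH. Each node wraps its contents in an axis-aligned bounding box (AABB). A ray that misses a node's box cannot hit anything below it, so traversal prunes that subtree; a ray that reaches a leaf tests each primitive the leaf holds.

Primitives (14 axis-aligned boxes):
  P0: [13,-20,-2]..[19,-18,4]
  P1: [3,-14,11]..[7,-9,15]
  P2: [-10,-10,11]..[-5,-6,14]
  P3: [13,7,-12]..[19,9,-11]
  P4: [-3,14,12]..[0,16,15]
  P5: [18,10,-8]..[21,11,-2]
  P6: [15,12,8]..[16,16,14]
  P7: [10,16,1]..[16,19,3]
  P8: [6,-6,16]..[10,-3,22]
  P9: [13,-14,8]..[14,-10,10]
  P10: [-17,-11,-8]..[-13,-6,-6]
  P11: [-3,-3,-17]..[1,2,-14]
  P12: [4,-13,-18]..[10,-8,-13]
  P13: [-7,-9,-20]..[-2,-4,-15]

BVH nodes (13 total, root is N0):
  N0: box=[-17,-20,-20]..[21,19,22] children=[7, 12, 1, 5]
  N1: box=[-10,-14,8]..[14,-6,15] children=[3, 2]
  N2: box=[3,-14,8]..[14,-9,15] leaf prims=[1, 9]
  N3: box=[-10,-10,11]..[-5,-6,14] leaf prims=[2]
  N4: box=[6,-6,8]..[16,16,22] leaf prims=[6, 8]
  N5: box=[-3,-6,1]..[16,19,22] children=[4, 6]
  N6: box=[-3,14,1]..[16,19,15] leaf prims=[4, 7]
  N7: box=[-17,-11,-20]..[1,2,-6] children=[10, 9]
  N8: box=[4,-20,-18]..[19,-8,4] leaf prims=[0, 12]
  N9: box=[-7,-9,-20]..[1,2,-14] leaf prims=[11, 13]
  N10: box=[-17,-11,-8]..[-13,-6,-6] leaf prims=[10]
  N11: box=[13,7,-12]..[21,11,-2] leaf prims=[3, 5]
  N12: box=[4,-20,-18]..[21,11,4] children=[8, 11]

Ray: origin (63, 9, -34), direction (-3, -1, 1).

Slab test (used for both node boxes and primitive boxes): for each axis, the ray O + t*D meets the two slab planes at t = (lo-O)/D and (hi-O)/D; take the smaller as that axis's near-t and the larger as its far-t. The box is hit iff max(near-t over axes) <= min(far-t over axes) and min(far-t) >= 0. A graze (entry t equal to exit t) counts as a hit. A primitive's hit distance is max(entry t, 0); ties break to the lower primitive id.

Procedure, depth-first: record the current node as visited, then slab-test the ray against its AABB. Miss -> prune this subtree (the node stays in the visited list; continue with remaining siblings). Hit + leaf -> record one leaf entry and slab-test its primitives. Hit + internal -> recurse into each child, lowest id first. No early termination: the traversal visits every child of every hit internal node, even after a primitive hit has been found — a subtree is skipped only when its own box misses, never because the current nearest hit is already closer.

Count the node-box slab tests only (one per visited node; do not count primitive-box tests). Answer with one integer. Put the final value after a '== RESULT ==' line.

Trace the traversal:
N0 x:[14,80/3] y:[-10,29] z:[14,56] -> hit [14,80/3], descend [1, 5, 7, 12]
  N1 x:[49/3,73/3] y:[15,23] z:[42,49] -> miss, prune
  N5 x:[47/3,22] y:[-10,15] z:[35,56] -> miss, prune
  N7 x:[62/3,80/3] y:[7,20] z:[14,28] -> miss, prune
  N12 x:[14,59/3] y:[-2,29] z:[16,38] -> hit [16,59/3], descend [8, 11]
    N8 x:[44/3,59/3] y:[17,29] z:[16,38] -> hit [17,59/3] leaf, test {P0(miss), P12@t=53/3}
    N11 x:[14,50/3] y:[-2,2] z:[22,32] -> miss, prune

Summary -> nodes [0, 1, 5, 7, 12, 8, 11]; box-tests=7; leaf-entries=1; first=P12

== RESULT ==
7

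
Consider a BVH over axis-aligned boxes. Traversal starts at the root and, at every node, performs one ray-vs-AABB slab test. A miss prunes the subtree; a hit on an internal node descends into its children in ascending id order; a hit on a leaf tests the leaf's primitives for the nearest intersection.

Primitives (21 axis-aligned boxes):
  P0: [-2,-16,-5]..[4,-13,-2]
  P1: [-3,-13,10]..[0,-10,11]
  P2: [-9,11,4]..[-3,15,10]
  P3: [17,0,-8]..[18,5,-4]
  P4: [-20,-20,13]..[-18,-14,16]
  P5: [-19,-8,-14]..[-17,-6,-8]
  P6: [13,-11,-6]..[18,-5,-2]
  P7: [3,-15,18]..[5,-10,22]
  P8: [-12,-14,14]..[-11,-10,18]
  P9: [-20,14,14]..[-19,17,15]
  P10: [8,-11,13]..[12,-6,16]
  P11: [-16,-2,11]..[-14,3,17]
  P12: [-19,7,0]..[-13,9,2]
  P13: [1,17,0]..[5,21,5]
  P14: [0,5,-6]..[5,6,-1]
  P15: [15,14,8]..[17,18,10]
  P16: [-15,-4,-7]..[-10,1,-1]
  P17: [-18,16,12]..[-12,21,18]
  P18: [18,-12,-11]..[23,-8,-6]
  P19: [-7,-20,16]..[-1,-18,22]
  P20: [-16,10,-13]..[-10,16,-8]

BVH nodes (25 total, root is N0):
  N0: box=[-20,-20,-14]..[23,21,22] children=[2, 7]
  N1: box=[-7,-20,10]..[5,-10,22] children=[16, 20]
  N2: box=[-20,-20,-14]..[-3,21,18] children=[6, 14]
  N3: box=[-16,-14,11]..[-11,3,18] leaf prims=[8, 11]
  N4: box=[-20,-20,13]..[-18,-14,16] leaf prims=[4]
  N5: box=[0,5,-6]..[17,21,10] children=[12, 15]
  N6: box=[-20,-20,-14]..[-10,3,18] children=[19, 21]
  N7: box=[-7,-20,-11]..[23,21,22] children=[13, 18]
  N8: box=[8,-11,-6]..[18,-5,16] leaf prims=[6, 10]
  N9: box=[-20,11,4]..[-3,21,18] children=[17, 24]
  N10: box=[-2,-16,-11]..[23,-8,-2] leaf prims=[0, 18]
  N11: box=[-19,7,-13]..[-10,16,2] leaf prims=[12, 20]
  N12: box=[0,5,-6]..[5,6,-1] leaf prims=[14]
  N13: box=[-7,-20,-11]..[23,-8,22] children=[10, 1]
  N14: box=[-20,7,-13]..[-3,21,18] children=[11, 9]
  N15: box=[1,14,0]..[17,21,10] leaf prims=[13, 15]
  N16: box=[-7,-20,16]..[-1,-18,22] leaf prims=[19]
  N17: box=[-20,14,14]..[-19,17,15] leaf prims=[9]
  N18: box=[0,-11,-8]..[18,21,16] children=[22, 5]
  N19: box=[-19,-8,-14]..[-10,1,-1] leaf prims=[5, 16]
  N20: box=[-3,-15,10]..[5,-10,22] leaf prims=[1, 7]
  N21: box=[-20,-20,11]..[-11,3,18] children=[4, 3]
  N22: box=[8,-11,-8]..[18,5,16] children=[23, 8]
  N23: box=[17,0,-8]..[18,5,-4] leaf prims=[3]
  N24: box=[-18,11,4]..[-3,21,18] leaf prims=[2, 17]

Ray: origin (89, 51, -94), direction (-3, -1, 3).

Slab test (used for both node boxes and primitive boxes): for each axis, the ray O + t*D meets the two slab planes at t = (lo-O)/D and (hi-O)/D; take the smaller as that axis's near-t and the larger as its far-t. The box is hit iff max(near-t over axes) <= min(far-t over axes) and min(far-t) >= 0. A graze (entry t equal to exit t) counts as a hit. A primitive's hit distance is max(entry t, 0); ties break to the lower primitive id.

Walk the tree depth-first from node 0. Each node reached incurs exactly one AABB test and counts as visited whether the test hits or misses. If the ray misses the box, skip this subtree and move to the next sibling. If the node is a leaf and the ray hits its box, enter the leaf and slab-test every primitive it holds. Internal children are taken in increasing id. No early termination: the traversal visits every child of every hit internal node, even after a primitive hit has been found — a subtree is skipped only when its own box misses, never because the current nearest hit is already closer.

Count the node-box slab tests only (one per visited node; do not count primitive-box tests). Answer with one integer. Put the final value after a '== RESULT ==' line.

Trace the traversal:
N0 x:[22,109/3] y:[30,71] z:[80/3,116/3] -> hit [30,109/3], descend [2, 7]
  N2 x:[92/3,109/3] y:[30,71] z:[80/3,112/3] -> hit [92/3,109/3], descend [6, 14]
    N6 x:[33,109/3] y:[48,71] z:[80/3,112/3] -> miss, prune
    N14 x:[92/3,109/3] y:[30,44] z:[27,112/3] -> hit [92/3,109/3], descend [9, 11]
      N9 x:[92/3,109/3] y:[30,40] z:[98/3,112/3] -> hit [98/3,109/3], descend [17, 24]
        N17 x:[36,109/3] y:[34,37] z:[36,109/3] -> hit [36,109/3] leaf, test {P9@t=36}
        N24 x:[92/3,107/3] y:[30,40] z:[98/3,112/3] -> hit [98/3,107/3] leaf, test {P2(miss), P17(miss)}
      N11 x:[33,36] y:[35,44] z:[27,32] -> miss, prune
  N7 x:[22,32] y:[30,71] z:[83/3,116/3] -> hit [30,32], descend [13, 18]
    N13 x:[22,32] y:[59,71] z:[83/3,116/3] -> miss, prune
    N18 x:[71/3,89/3] y:[30,62] z:[86/3,110/3] -> miss, prune

11 AABB tests over nodes [0, 2, 6, 14, 9, 17, 24, 11, 7, 13, 18]; 2 leaves entered; closest P9.

== RESULT ==
11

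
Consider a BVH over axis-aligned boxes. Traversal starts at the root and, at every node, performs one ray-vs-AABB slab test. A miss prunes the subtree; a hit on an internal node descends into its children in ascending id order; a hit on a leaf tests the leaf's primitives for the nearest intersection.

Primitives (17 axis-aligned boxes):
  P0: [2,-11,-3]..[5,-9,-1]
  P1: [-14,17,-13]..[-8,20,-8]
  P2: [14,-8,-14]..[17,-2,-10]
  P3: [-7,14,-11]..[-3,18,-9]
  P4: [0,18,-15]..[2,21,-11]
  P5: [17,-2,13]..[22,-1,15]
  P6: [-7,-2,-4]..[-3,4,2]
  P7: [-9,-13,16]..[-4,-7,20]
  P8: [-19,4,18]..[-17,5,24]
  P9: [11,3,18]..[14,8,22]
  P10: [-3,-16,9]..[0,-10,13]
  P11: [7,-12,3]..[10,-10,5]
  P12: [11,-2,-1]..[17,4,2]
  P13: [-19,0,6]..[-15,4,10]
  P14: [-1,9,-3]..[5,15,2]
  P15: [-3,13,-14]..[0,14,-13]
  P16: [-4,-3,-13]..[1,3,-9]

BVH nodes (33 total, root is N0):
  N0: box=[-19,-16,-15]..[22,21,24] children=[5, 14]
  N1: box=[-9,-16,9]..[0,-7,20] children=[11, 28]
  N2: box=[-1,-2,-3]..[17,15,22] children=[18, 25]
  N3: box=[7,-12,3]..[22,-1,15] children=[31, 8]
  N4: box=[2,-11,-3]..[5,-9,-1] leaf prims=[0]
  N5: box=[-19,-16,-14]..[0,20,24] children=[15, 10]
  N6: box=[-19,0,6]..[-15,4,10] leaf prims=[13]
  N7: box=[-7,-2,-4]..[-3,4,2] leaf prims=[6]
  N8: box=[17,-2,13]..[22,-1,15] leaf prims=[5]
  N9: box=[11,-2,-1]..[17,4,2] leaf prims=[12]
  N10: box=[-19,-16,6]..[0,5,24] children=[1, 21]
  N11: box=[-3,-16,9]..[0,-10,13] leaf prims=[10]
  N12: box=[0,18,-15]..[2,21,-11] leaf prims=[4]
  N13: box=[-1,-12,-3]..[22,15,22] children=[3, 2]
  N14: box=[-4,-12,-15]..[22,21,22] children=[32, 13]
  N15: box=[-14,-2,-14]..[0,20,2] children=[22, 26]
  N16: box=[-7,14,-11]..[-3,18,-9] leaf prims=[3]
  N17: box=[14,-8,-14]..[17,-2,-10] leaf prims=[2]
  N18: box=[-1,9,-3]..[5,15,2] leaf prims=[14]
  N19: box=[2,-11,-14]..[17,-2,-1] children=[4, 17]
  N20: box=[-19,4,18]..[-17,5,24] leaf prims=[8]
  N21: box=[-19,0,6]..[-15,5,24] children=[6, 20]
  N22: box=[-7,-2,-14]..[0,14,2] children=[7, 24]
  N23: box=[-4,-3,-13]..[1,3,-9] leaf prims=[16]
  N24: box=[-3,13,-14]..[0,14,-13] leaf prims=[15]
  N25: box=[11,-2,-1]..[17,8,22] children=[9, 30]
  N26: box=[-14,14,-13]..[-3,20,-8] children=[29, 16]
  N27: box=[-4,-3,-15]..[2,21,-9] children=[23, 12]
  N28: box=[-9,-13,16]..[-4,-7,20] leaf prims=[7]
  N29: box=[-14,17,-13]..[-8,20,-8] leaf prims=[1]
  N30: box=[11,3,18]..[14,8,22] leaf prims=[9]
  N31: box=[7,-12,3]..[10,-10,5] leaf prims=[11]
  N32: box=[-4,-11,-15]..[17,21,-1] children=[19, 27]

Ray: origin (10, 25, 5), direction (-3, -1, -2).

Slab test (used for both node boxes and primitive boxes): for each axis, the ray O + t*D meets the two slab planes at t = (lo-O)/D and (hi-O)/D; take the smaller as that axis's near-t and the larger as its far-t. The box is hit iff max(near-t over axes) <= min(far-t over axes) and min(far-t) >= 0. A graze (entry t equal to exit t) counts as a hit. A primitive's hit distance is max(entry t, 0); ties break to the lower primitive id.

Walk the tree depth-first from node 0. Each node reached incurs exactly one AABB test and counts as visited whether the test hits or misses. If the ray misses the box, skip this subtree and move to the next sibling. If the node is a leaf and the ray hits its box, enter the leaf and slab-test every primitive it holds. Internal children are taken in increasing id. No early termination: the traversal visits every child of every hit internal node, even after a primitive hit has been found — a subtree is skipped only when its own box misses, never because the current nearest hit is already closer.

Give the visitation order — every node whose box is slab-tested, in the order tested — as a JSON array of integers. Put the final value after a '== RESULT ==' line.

Traverse from the root:
N0 x:[-4,29/3] y:[4,41] z:[-19/2,10] -> hit [4,29/3], descend [5, 14]
  N5 x:[10/3,29/3] y:[5,41] z:[-19/2,19/2] -> hit [5,19/2], descend [10, 15]
    N10 x:[10/3,29/3] y:[20,41] z:[-19/2,-1/2] -> miss, prune
    N15 x:[10/3,8] y:[5,27] z:[3/2,19/2] -> hit [5,8], descend [22, 26]
      N22 x:[10/3,17/3] y:[11,27] z:[3/2,19/2] -> miss, prune
      N26 x:[13/3,8] y:[5,11] z:[13/2,9] -> hit [13/2,8], descend [16, 29]
        N16 x:[13/3,17/3] y:[7,11] z:[7,8] -> miss, prune
        N29 x:[6,8] y:[5,8] z:[13/2,9] -> hit [13/2,8] leaf, test {P1@t=13/2}
  N14 x:[-4,14/3] y:[4,37] z:[-17/2,10] -> hit [4,14/3], descend [13, 32]
    N13 x:[-4,11/3] y:[10,37] z:[-17/2,4] -> miss, prune
    N32 x:[-7/3,14/3] y:[4,36] z:[3,10] -> hit [4,14/3], descend [19, 27]
      N19 x:[-7/3,8/3] y:[27,36] z:[3,19/2] -> miss, prune
      N27 x:[8/3,14/3] y:[4,28] z:[7,10] -> miss, prune

Summary -> nodes [0, 5, 10, 15, 22, 26, 16, 29, 14, 13, 32, 19, 27]; box-tests=13; leaf-entries=1; first=P1

== RESULT ==
[0, 5, 10, 15, 22, 26, 16, 29, 14, 13, 32, 19, 27]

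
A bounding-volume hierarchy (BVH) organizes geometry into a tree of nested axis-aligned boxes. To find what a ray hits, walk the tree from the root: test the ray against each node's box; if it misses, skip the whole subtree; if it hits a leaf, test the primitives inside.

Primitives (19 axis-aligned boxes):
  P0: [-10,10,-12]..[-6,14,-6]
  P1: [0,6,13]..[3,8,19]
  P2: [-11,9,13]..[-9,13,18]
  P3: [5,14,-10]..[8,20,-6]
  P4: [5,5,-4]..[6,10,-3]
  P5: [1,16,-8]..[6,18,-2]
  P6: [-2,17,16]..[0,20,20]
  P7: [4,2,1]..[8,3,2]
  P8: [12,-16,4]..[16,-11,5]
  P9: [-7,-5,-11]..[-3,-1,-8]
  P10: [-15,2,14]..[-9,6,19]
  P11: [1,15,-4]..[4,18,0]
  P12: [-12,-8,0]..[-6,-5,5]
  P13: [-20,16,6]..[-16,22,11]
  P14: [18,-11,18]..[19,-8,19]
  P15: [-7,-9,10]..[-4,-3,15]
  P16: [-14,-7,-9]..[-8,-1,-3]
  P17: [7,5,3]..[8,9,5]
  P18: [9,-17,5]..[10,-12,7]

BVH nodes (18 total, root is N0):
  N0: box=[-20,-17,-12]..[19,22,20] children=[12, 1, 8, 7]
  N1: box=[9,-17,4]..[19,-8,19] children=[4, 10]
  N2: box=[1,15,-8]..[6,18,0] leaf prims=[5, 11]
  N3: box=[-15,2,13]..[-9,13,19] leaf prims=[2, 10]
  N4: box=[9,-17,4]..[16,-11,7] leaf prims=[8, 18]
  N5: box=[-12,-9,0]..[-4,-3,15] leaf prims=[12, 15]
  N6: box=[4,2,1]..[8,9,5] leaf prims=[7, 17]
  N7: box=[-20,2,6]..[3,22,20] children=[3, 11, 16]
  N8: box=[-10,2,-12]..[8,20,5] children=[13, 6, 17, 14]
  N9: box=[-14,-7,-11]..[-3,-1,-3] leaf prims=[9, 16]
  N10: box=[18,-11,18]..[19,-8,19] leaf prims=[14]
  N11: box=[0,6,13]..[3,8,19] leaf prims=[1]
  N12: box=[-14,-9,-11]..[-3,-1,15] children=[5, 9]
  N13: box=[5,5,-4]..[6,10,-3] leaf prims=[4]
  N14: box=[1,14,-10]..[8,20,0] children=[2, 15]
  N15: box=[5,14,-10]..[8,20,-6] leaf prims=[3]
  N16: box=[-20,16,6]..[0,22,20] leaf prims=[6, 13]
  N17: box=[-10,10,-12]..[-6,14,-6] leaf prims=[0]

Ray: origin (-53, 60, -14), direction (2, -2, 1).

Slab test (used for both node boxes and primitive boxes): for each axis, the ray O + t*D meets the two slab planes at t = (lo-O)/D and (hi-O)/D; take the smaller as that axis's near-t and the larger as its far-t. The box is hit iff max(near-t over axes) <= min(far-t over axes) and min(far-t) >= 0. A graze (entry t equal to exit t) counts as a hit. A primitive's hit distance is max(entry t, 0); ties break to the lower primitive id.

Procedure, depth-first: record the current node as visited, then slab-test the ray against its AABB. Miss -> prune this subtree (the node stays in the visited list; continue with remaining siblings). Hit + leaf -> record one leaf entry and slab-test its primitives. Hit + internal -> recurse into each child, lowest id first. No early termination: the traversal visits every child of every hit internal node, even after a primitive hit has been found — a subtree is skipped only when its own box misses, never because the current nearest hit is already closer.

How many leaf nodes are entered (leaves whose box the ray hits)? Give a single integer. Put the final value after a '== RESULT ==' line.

Trace the traversal:
N0 x:[33/2,36] y:[19,77/2] z:[2,34] -> hit [19,34], descend [1, 7, 8, 12]
  N1 x:[31,36] y:[34,77/2] z:[18,33] -> miss, prune
  N7 x:[33/2,28] y:[19,29] z:[20,34] -> hit [20,28], descend [3, 11, 16]
    N3 x:[19,22] y:[47/2,29] z:[27,33] -> miss, prune
    N11 x:[53/2,28] y:[26,27] z:[27,33] -> hit [27,27] leaf, test {P1@t=27}
    N16 x:[33/2,53/2] y:[19,22] z:[20,34] -> hit [20,22] leaf, test {P6(miss), P13(miss)}
  N8 x:[43/2,61/2] y:[20,29] z:[2,19] -> miss, prune
  N12 x:[39/2,25] y:[61/2,69/2] z:[3,29] -> miss, prune

order=[0, 1, 7, 3, 11, 16, 8, 12]  |boxes|=8  |leaves|=2  hit=P1

== RESULT ==
2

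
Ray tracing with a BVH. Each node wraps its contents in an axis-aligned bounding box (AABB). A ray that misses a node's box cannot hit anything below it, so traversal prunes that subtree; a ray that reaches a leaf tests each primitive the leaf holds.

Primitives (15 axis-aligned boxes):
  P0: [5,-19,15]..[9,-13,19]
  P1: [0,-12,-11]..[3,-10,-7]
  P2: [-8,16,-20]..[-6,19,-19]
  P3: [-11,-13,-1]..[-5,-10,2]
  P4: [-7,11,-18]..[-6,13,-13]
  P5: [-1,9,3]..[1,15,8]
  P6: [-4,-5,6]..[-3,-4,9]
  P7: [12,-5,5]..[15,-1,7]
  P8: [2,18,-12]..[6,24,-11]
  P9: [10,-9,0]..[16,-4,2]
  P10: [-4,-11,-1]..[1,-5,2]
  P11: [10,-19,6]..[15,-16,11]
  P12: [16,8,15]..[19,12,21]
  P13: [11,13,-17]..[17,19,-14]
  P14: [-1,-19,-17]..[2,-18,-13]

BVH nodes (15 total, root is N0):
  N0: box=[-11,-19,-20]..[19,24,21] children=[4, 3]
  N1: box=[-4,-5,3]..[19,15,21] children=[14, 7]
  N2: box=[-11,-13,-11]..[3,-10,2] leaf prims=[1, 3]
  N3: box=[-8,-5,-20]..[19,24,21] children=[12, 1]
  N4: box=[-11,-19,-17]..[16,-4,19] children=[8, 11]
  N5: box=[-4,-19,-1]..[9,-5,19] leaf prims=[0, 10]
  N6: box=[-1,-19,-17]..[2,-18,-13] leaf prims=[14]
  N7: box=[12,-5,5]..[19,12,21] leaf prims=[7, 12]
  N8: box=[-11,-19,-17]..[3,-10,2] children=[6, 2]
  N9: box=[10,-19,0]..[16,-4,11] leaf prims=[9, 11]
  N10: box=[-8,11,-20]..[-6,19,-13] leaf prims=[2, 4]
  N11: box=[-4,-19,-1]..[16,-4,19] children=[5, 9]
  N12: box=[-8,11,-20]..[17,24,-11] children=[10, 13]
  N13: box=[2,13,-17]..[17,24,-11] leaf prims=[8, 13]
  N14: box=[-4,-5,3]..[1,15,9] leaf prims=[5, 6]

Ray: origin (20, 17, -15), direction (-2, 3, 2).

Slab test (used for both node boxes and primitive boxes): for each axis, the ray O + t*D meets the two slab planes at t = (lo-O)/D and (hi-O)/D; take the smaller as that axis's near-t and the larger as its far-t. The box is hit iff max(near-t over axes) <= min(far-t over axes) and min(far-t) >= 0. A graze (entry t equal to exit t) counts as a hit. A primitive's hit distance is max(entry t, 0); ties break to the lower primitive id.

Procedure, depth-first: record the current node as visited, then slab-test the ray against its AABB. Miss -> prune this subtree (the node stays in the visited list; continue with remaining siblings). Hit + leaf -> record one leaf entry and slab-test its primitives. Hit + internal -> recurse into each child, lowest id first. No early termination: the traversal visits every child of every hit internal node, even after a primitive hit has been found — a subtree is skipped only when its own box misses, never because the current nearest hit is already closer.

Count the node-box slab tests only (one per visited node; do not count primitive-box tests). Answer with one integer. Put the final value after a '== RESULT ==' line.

Traverse from the root:
N0 x:[1/2,31/2] y:[-12,7/3] z:[-5/2,18] -> hit [1/2,7/3], descend [3, 4]
  N3 x:[1/2,14] y:[-22/3,7/3] z:[-5/2,18] -> hit [1/2,7/3], descend [1, 12]
    N1 x:[1/2,12] y:[-22/3,-2/3] z:[9,18] -> miss, prune
    N12 x:[3/2,14] y:[-2,7/3] z:[-5/2,2] -> hit [3/2,2], descend [10, 13]
      N10 x:[13,14] y:[-2,2/3] z:[-5/2,1] -> miss, prune
      N13 x:[3/2,9] y:[-4/3,7/3] z:[-1,2] -> hit [3/2,2] leaf, test {P8(miss), P13(miss)}
  N4 x:[2,31/2] y:[-12,-7] z:[-1,17] -> miss, prune

Summary -> nodes [0, 3, 1, 12, 10, 13, 4]; box-tests=7; leaf-entries=1; first=miss

== RESULT ==
7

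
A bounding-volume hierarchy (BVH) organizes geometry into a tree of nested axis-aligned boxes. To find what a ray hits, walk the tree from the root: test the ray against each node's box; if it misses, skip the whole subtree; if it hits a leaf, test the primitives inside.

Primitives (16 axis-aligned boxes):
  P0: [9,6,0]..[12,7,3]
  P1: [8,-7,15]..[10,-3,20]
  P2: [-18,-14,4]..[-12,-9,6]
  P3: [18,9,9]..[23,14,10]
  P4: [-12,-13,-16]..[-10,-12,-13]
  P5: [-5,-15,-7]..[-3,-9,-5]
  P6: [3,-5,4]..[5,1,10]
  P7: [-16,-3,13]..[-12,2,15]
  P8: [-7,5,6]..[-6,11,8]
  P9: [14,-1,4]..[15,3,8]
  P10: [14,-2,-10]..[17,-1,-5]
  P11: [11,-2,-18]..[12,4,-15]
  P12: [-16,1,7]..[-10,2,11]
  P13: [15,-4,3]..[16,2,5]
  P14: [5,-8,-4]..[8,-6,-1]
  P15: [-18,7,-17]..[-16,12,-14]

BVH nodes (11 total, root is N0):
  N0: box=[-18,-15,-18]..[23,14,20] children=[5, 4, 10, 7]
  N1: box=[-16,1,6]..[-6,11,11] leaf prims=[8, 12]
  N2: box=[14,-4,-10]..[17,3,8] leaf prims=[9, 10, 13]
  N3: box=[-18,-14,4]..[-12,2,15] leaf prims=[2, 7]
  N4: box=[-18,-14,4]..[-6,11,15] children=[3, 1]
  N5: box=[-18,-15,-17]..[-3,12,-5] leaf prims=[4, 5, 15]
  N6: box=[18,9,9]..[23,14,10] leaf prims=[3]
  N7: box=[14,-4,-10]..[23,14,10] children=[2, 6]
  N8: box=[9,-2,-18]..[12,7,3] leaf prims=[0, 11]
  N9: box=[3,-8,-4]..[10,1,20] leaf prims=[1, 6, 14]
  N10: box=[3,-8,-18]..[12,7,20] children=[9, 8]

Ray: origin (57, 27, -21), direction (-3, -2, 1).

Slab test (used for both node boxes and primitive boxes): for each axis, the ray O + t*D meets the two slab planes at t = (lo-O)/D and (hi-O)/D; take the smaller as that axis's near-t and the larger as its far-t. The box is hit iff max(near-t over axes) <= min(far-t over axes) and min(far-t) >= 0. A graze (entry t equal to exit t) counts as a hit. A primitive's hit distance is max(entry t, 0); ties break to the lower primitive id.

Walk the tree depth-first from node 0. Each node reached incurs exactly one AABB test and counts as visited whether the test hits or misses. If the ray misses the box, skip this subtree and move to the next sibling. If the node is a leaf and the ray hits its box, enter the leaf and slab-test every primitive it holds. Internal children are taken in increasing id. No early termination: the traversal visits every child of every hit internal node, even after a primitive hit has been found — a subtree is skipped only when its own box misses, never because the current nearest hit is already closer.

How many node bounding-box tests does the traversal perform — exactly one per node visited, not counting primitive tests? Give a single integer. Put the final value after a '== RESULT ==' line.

Trace the traversal:
N0 x:[34/3,25] y:[13/2,21] z:[3,41] -> hit [34/3,21], descend [4, 5, 7, 10]
  N4 x:[21,25] y:[8,41/2] z:[25,36] -> miss, prune
  N5 x:[20,25] y:[15/2,21] z:[4,16] -> miss, prune
  N7 x:[34/3,43/3] y:[13/2,31/2] z:[11,31] -> hit [34/3,43/3], descend [2, 6]
    N2 x:[40/3,43/3] y:[12,31/2] z:[11,29] -> hit [40/3,43/3] leaf, test {P9(miss), P10@t=14, P13(miss)}
    N6 x:[34/3,13] y:[13/2,9] z:[30,31] -> miss, prune
  N10 x:[15,18] y:[10,35/2] z:[3,41] -> hit [15,35/2], descend [8, 9]
    N8 x:[15,16] y:[10,29/2] z:[3,24] -> miss, prune
    N9 x:[47/3,18] y:[13,35/2] z:[17,41] -> hit [17,35/2] leaf, test {P1(miss), P6(miss), P14@t=17}

order=[0, 4, 5, 7, 2, 6, 10, 8, 9]  |boxes|=9  |leaves|=2  hit=P10

== RESULT ==
9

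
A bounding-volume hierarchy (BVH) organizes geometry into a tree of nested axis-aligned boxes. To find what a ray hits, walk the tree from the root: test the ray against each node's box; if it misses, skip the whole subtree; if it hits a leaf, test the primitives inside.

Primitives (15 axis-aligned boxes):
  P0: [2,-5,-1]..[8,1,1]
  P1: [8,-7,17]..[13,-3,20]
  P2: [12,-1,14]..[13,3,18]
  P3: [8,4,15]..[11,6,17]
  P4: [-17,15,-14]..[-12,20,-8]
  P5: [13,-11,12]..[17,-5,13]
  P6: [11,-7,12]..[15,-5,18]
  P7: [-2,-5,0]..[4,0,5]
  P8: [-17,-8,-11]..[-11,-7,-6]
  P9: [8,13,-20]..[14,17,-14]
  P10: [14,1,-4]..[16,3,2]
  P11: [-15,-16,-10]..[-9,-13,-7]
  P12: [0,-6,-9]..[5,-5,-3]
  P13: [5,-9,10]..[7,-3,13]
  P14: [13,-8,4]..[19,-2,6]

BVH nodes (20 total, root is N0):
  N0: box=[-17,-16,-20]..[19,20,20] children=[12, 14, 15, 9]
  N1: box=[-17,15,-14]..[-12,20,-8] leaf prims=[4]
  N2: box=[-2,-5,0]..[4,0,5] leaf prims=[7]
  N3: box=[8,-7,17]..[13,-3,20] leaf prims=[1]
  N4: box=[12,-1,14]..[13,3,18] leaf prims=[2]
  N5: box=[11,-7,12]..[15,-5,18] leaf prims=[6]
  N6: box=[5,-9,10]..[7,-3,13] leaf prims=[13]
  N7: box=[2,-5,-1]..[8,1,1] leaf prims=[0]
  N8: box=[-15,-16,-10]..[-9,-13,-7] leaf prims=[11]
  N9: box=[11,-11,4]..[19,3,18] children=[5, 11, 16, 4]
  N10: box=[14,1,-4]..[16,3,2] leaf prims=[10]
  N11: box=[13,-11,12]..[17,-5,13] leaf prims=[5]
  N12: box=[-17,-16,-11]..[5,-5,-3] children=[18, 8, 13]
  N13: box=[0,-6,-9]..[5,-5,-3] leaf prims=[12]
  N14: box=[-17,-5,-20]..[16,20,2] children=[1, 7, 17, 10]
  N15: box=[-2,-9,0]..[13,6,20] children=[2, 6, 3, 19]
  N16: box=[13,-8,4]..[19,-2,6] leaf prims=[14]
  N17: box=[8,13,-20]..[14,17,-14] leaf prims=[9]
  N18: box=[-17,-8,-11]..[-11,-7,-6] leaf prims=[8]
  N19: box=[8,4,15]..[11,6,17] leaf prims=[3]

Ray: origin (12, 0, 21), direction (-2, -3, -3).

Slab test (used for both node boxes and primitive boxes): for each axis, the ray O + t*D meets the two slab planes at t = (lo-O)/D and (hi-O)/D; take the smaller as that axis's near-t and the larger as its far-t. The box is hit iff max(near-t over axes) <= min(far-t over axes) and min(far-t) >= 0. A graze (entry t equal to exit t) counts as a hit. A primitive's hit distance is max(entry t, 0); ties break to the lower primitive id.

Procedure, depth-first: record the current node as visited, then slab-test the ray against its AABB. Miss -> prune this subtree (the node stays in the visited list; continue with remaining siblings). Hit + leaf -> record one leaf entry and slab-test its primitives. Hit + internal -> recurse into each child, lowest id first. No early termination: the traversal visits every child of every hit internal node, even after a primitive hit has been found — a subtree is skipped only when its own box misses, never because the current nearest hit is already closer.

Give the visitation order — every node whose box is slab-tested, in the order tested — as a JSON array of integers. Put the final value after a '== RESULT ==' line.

Walk:
N0 x:[-7/2,29/2] y:[-20/3,16/3] z:[1/3,41/3] -> hit [1/3,16/3], descend [9, 12, 14, 15]
  N9 x:[-7/2,1/2] y:[-1,11/3] z:[1,17/3] -> miss, prune
  N12 x:[7/2,29/2] y:[5/3,16/3] z:[8,32/3] -> miss, prune
  N14 x:[-2,29/2] y:[-20/3,5/3] z:[19/3,41/3] -> miss, prune
  N15 x:[-1/2,7] y:[-2,3] z:[1/3,7] -> hit [1/3,3], descend [2, 3, 6, 19]
    N2 x:[4,7] y:[0,5/3] z:[16/3,7] -> miss, prune
    N3 x:[-1/2,2] y:[1,7/3] z:[1/3,4/3] -> hit [1,4/3] leaf, test {P1@t=1}
    N6 x:[5/2,7/2] y:[1,3] z:[8/3,11/3] -> hit [8/3,3] leaf, test {P13@t=8/3}
    N19 x:[1/2,2] y:[-2,-4/3] z:[4/3,2] -> miss, prune

Visited [0, 9, 12, 14, 15, 2, 3, 6, 19]. Tests: 9 box, 2 leaf. Nearest: P1.

== RESULT ==
[0, 9, 12, 14, 15, 2, 3, 6, 19]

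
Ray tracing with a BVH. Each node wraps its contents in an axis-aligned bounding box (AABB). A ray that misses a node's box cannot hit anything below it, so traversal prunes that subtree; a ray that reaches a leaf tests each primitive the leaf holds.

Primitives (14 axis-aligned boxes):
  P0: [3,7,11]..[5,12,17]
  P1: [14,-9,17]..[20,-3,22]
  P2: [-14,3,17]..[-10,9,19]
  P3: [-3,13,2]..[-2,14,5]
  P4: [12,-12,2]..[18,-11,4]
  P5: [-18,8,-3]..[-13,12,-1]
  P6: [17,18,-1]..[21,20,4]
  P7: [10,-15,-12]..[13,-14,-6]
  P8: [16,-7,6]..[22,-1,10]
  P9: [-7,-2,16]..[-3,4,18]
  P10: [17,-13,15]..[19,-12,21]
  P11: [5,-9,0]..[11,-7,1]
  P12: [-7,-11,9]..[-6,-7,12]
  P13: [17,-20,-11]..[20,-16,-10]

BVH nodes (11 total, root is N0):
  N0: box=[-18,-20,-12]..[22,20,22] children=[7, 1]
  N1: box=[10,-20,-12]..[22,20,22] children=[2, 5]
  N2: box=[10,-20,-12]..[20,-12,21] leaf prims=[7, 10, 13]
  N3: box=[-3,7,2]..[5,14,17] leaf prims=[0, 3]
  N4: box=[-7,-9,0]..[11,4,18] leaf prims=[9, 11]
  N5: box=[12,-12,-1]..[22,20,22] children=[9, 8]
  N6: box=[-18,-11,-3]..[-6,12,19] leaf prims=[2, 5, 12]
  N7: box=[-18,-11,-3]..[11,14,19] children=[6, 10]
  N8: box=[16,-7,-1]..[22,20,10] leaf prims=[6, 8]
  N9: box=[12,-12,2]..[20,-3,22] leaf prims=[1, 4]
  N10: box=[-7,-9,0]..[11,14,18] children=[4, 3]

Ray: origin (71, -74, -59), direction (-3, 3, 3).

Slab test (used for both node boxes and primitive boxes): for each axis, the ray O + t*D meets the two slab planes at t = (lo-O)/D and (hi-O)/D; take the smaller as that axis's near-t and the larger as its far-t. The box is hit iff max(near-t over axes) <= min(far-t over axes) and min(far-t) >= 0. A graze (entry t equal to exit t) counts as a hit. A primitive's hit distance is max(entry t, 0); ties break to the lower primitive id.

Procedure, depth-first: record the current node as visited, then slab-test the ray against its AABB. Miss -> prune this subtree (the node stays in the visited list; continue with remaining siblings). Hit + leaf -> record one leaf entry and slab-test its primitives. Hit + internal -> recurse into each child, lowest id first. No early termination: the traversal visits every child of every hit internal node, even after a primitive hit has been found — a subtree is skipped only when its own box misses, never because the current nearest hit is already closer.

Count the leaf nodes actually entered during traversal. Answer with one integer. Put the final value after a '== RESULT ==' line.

Walk:
N0 x:[49/3,89/3] y:[18,94/3] z:[47/3,27] -> hit [18,27], descend [1, 7]
  N1 x:[49/3,61/3] y:[18,94/3] z:[47/3,27] -> hit [18,61/3], descend [2, 5]
    N2 x:[17,61/3] y:[18,62/3] z:[47/3,80/3] -> hit [18,61/3] leaf, test {P7(miss), P10(miss), P13(miss)}
    N5 x:[49/3,59/3] y:[62/3,94/3] z:[58/3,27] -> miss, prune
  N7 x:[20,89/3] y:[21,88/3] z:[56/3,26] -> hit [21,26], descend [6, 10]
    N6 x:[77/3,89/3] y:[21,86/3] z:[56/3,26] -> hit [77/3,26] leaf, test {P2(miss), P5(miss), P12(miss)}
    N10 x:[20,26] y:[65/3,88/3] z:[59/3,77/3] -> hit [65/3,77/3], descend [3, 4]
      N3 x:[22,74/3] y:[27,88/3] z:[61/3,76/3] -> miss, prune
      N4 x:[20,26] y:[65/3,26] z:[59/3,77/3] -> hit [65/3,77/3] leaf, test {P9@t=25, P11(miss)}

Summary -> nodes [0, 1, 2, 5, 7, 6, 10, 3, 4]; box-tests=9; leaf-entries=3; first=P9

== RESULT ==
3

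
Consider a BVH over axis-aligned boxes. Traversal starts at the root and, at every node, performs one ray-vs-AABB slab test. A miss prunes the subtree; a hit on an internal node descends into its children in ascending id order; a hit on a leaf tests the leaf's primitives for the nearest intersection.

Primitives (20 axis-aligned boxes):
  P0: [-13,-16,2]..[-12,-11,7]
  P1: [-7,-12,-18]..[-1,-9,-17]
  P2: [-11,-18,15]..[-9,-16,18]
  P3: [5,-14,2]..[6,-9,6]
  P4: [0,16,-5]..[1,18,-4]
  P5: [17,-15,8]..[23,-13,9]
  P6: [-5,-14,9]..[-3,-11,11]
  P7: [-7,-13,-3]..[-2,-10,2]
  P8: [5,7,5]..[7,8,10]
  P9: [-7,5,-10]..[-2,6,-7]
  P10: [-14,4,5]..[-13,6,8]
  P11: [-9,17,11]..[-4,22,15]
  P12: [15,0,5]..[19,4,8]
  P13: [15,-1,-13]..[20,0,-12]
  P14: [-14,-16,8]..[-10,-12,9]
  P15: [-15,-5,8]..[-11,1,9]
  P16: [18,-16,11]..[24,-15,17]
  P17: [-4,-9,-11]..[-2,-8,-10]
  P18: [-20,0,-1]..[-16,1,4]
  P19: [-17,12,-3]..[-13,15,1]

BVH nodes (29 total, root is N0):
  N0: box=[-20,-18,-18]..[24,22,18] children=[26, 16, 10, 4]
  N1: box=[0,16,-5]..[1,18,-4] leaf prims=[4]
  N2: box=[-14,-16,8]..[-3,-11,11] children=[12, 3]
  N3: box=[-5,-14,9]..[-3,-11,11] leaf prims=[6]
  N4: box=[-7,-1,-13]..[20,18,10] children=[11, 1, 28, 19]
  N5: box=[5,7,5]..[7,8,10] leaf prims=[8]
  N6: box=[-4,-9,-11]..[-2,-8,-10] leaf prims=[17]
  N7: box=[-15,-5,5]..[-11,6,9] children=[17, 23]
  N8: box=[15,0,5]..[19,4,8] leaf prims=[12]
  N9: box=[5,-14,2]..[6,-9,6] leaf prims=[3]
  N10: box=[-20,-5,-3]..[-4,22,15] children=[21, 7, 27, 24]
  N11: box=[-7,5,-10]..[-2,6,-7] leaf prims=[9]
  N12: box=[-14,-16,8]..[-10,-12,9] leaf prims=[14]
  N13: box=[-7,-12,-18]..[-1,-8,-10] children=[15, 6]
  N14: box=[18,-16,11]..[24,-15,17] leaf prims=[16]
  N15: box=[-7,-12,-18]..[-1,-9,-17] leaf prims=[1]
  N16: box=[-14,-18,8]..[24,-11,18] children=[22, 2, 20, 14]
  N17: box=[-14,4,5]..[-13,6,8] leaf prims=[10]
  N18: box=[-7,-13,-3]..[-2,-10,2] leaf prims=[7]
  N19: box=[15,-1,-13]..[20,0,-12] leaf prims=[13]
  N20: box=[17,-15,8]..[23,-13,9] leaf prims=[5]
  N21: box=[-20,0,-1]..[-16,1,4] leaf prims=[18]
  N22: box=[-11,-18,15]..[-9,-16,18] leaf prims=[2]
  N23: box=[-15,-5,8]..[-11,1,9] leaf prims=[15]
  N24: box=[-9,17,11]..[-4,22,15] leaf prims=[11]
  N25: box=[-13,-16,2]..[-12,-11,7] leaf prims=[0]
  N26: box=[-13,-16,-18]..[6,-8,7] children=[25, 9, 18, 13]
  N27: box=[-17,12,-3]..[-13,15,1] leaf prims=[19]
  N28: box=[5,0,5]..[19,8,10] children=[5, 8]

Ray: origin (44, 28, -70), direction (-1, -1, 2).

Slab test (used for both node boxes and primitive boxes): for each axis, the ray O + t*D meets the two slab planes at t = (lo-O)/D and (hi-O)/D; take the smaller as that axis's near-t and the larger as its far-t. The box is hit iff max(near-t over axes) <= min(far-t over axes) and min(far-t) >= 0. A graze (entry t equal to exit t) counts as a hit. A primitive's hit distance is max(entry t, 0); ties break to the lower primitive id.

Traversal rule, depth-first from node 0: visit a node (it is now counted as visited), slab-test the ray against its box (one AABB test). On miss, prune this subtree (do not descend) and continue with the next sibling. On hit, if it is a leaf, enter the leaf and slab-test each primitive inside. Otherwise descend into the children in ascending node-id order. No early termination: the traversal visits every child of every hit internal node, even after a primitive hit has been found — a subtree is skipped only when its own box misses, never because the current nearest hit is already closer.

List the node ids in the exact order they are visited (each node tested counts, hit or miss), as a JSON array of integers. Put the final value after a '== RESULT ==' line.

Traverse from the root:
N0 x:[20,64] y:[6,46] z:[26,44] -> hit [26,44], descend [4, 10, 16, 26]
  N4 x:[24,51] y:[10,29] z:[57/2,40] -> hit [57/2,29], descend [1, 11, 19, 28]
    N1 x:[43,44] y:[10,12] z:[65/2,33] -> miss, prune
    N11 x:[46,51] y:[22,23] z:[30,63/2] -> miss, prune
    N19 x:[24,29] y:[28,29] z:[57/2,29] -> hit [57/2,29] leaf, test {P13@t=57/2}
    N28 x:[25,39] y:[20,28] z:[75/2,40] -> miss, prune
  N10 x:[48,64] y:[6,33] z:[67/2,85/2] -> miss, prune
  N16 x:[20,58] y:[39,46] z:[39,44] -> hit [39,44], descend [2, 14, 20, 22]
    N2 x:[47,58] y:[39,44] z:[39,81/2] -> miss, prune
    N14 x:[20,26] y:[43,44] z:[81/2,87/2] -> miss, prune
    N20 x:[21,27] y:[41,43] z:[39,79/2] -> miss, prune
    N22 x:[53,55] y:[44,46] z:[85/2,44] -> miss, prune
  N26 x:[38,57] y:[36,44] z:[26,77/2] -> hit [38,77/2], descend [9, 13, 18, 25]
    N9 x:[38,39] y:[37,42] z:[36,38] -> hit [38,38] leaf, test {P3@t=38}
    N13 x:[45,51] y:[36,40] z:[26,30] -> miss, prune
    N18 x:[46,51] y:[38,41] z:[67/2,36] -> miss, prune
    N25 x:[56,57] y:[39,44] z:[36,77/2] -> miss, prune

order=[0, 4, 1, 11, 19, 28, 10, 16, 2, 14, 20, 22, 26, 9, 13, 18, 25]  |boxes|=17  |leaves|=2  hit=P13

== RESULT ==
[0, 4, 1, 11, 19, 28, 10, 16, 2, 14, 20, 22, 26, 9, 13, 18, 25]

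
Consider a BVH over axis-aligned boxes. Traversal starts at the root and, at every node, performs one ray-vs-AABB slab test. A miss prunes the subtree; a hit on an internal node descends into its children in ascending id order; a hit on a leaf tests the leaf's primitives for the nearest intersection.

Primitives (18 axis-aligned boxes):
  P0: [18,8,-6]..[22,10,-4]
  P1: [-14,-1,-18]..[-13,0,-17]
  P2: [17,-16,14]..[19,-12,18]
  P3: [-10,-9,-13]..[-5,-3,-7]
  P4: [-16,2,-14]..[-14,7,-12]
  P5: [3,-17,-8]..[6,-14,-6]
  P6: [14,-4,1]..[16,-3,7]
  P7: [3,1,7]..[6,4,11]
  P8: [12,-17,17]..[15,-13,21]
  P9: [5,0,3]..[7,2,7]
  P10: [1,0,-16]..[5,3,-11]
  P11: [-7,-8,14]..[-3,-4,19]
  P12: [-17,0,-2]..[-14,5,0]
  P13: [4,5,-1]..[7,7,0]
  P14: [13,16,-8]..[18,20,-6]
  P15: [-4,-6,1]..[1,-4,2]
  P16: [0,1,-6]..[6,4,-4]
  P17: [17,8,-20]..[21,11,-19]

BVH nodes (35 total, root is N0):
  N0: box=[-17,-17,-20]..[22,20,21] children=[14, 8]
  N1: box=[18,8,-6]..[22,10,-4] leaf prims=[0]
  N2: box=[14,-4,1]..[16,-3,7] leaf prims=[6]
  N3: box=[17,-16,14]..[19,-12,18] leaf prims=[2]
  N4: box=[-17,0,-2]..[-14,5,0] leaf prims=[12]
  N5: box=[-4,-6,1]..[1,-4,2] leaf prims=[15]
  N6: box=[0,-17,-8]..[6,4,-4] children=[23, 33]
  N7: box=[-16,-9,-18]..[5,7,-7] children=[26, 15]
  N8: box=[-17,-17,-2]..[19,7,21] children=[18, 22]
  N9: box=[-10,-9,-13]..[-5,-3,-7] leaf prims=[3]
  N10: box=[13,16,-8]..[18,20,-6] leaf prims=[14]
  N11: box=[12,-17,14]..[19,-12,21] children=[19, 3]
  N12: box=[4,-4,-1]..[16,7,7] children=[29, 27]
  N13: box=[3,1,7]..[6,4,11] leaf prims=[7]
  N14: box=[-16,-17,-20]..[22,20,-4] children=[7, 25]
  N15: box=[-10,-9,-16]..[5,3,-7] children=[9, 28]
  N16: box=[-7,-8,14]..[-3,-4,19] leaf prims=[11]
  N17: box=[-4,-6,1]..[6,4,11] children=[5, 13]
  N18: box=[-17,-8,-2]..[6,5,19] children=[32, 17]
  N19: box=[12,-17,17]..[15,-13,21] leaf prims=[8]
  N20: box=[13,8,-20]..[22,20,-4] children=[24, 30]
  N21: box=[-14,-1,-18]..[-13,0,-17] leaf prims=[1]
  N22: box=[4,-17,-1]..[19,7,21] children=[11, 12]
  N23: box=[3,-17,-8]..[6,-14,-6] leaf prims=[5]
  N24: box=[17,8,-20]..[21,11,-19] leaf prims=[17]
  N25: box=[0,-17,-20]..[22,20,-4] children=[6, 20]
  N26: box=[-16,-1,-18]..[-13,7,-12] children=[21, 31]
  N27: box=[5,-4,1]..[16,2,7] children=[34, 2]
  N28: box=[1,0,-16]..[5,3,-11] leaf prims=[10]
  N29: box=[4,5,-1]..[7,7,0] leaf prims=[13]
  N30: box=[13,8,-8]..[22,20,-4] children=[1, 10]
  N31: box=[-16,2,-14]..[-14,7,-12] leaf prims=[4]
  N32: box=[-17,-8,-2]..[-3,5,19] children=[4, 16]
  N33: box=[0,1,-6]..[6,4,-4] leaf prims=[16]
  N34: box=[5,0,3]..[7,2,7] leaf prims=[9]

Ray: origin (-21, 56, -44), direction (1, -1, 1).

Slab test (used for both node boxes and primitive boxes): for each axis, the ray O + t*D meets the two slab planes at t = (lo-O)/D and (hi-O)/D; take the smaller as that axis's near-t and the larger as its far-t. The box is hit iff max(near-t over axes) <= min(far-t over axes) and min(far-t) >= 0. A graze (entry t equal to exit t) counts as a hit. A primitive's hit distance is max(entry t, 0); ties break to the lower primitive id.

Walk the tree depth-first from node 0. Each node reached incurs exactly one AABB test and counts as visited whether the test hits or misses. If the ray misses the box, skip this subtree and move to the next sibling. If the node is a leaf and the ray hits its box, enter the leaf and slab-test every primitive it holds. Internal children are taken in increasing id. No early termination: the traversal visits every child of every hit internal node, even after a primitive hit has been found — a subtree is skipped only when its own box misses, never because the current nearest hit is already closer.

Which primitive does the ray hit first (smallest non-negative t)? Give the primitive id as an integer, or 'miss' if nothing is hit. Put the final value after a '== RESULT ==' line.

Walk:
N0 x:[4,43] y:[36,73] z:[24,65] -> hit [36,43], descend [8, 14]
  N8 x:[4,40] y:[49,73] z:[42,65] -> miss, prune
  N14 x:[5,43] y:[36,73] z:[24,40] -> hit [36,40], descend [7, 25]
    N7 x:[5,26] y:[49,65] z:[26,37] -> miss, prune
    N25 x:[21,43] y:[36,73] z:[24,40] -> hit [36,40], descend [6, 20]
      N6 x:[21,27] y:[52,73] z:[36,40] -> miss, prune
      N20 x:[34,43] y:[36,48] z:[24,40] -> hit [36,40], descend [24, 30]
        N24 x:[38,42] y:[45,48] z:[24,25] -> miss, prune
        N30 x:[34,43] y:[36,48] z:[36,40] -> hit [36,40], descend [1, 10]
          N1 x:[39,43] y:[46,48] z:[38,40] -> miss, prune
          N10 x:[34,39] y:[36,40] z:[36,38] -> hit [36,38] leaf, test {P14@t=36}

order=[0, 8, 14, 7, 25, 6, 20, 24, 30, 1, 10]  |boxes|=11  |leaves|=1  hit=P14

== RESULT ==
14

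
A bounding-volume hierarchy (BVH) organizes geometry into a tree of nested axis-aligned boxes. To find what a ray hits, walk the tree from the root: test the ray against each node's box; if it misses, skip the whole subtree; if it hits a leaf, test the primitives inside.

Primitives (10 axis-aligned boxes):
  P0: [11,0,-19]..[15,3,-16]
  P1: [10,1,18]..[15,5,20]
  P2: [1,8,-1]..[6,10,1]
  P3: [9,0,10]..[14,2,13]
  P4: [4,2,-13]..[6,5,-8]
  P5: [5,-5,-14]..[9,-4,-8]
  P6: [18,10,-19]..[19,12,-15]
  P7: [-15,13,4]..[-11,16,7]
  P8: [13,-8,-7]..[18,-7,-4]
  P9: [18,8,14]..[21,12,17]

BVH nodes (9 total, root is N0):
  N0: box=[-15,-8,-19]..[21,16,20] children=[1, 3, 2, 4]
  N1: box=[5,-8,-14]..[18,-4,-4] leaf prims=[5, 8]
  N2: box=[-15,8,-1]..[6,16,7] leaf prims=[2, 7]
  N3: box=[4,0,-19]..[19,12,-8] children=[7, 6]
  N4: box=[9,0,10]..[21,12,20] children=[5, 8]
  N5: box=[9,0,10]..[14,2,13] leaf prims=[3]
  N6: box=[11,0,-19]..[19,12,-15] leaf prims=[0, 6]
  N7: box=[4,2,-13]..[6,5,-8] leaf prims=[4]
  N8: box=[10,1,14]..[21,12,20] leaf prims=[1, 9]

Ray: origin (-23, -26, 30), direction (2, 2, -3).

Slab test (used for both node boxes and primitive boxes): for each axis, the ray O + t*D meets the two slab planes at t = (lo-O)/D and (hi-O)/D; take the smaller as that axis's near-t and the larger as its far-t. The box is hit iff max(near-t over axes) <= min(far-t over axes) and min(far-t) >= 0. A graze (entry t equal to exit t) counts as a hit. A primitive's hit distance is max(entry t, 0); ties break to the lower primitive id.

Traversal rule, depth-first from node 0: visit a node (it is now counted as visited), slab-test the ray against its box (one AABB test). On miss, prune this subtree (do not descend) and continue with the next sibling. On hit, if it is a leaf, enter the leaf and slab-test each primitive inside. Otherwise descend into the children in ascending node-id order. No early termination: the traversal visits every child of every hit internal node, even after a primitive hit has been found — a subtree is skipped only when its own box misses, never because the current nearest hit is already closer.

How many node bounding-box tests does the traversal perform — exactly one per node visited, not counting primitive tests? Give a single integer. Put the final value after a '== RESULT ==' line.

Traverse from the root:
N0 x:[4,22] y:[9,21] z:[10/3,49/3] -> hit [9,49/3], descend [1, 2, 3, 4]
  N1 x:[14,41/2] y:[9,11] z:[34/3,44/3] -> miss, prune
  N2 x:[4,29/2] y:[17,21] z:[23/3,31/3] -> miss, prune
  N3 x:[27/2,21] y:[13,19] z:[38/3,49/3] -> hit [27/2,49/3], descend [6, 7]
    N6 x:[17,21] y:[13,19] z:[15,49/3] -> miss, prune
    N7 x:[27/2,29/2] y:[14,31/2] z:[38/3,43/3] -> hit [14,43/3] leaf, test {P4@t=14}
  N4 x:[16,22] y:[13,19] z:[10/3,20/3] -> miss, prune

order=[0, 1, 2, 3, 6, 7, 4]  |boxes|=7  |leaves|=1  hit=P4

== RESULT ==
7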